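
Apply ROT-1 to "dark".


Word: "dark"
Shift: 1
Each letter → (letter + shift) mod 26:
  'd' (3) + 1 = 4 → 'e'
  'a' (0) + 1 = 1 → 'b'
  'r' (17) + 1 = 18 → 's'
  'k' (10) + 1 = 11 → 'l'
Result = "ebsl"


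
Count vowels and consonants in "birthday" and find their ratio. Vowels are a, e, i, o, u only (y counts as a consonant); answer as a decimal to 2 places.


Word: "birthday"
Vowels (a,e,i,o,u): 2
Consonants: 6
Ratio = 2/6
= 0.33


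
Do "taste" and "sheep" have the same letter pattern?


Pattern of "taste": [0, 1, 2, 0, 3]
Pattern of "sheep": [0, 1, 2, 2, 3]
Patterns do not match
Same pattern = No


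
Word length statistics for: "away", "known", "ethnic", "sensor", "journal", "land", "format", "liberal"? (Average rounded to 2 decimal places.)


Lengths: "away"=4, "known"=5, "ethnic"=6, "sensor"=6, "journal"=7, "land"=4, "format"=6, "liberal"=7
Sum = 45, Count = 8
Average = 45/8 = 5.63
= avg=5.63, min=4, max=7


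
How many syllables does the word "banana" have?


Word: "banana"
Syllable breakdown: ba | na | na
Counting: 3 parts
= 3 syllables


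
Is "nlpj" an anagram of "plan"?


Word 1: "plan" → sorted: alnp
Word 2: "nlpj" → sorted: jlnp
Same letters? alnp != jlnp
Anagram = No


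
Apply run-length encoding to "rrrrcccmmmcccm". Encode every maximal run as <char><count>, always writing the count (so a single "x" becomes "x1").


String: "rrrrcccmmmcccm"
Scanning for consecutive runs:
  'r' x 4
  'c' x 3
  'm' x 3
  'c' x 3
  'm' x 1
RLE = "r4c3m3c3m1"


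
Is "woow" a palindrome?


Word: "woow"
Reversed: "woow"
Forward == Backward? woow == woow
Palindrome = Yes


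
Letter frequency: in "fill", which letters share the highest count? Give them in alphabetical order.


Word: "fill"
Letter counts:
  'f': 1
  'i': 1
  'l': 2
Maximum count = 2
Most frequent = 'l' (2 times each)


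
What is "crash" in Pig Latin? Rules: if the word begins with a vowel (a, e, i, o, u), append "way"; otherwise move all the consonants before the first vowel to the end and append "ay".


Word: "crash"
Starts with consonant(s) → move to end, add 'ay'
Consonant cluster: "cr"
Pig Latin = "ashcray"


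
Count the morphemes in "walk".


Word: "walk"
Morphemes: walk
Each morpheme carries meaning
= 1 morpheme


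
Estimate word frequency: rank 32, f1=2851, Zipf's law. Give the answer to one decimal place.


Zipf's law: f(r) = f(1) / r
f(1) = 2851
f(32) = 2851 / 32
= 89.1 occurrences


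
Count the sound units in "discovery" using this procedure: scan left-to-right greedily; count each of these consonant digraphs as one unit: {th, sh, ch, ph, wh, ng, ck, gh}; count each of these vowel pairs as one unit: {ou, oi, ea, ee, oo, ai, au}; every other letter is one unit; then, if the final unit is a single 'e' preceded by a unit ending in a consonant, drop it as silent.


Word: "discovery" (9 letters)
Left-to-right scan:
  [1] 'd' (letter)
  [2] 'i' (letter)
  [3] 's' (letter)
  [4] 'c' (letter)
  [5] 'o' (letter)
  [6] 'v' (letter)
  [7] 'e' (letter)
  [8] 'r' (letter)
  [9] 'y' (letter)
Units from scan: 9
Sound units = 9 units


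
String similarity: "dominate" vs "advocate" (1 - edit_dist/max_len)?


Word 1: "dominate" (length 8)
Word 2: "advocate" (length 8)
One optimal edit sequence:
  1. substitute 'd' -> 'a'  (+1)
  2. substitute 'o' -> 'd'  (+1)
  3. substitute 'm' -> 'v'  (+1)
  4. substitute 'i' -> 'o'  (+1)
  5. substitute 'n' -> 'c'  (+1)
  6. keep 'a'
  7. keep 't'
  8. keep 'e'
Edit distance = 5
Max length = max(8, 8) = 8
Similarity = 1 - 5/8
= 0.3750


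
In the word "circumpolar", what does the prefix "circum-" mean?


Prefix: circum-
As in: circumpolar -> circum- + polar
Meaning = around


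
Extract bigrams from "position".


Word: "position" (length 8)
Number of bigrams = 8 - 2 + 1 = 7
  Position 0: "po"
  Position 1: "os"
  Position 2: "si"
  Position 3: "it"
  Position 4: "ti"
  Position 5: "io"
  Position 6: "on"
Bigrams = "po", "os", "si", "it", "ti", "io", "on"


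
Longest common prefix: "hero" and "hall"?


Word 1: "hero"
Word 2: "hall"
Comparing from start:
  Pos 0: 'h' == 'h'
  Pos 1: 'e' != 'a' (stop)
LCP = "h" (length 1)


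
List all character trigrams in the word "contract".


Word: "contract" (length 8)
Number of trigrams = 8 - 3 + 1 = 6
  Position 0: "con"
  Position 1: "ont"
  Position 2: "ntr"
  Position 3: "tra"
  Position 4: "rac"
  Position 5: "act"
Trigrams = "con", "ont", "ntr", "tra", "rac", "act"


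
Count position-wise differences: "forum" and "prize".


Comparing character by character (same length = 5):
  Pos 0: 'f' vs 'p' !=
  Pos 1: 'o' vs 'r' !=
  Pos 2: 'r' vs 'i' !=
  Pos 3: 'u' vs 'z' !=
  Pos 4: 'm' vs 'e' !=
Hamming distance = 5


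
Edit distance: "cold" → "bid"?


Word 1: "cold" (length 4)
Word 2: "bid" (length 3)
One optimal edit sequence (insert/delete/substitute each cost 1):
  1. delete 'c'  (+1)
  2. substitute 'o' -> 'b'  (+1)
  3. substitute 'l' -> 'i'  (+1)
  4. keep 'd'
Total edit operations: 3
Edit distance = 3


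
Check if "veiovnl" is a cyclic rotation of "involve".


Word: "involve", Candidate: "veiovnl"
Method: check if candidate is substring of word+word
"involveinvolve" contains "veiovnl"? No
Is rotation = No


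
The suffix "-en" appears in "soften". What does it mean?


Suffix: -en
Example: soften = soft + -en
Meaning = to make / become


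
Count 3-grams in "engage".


Word: "engage" (length 6)
Number of 3-grams = length - 3 + 1 = 6 - 3 + 1
= 4


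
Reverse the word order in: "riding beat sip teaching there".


Original: "riding beat sip teaching there"
Words (1..n): riding | beat | sip | teaching | there
Reversed (n..1): there | teaching | sip | beat | riding
Result = "there teaching sip beat riding"


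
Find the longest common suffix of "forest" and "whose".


Word 1: "forest"
Word 2: "whose"
Comparing from end:
  Pos -1: 't' != 'e' (stop)
LCS = "" (length 0)


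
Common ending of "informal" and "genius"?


Word 1: "informal"
Word 2: "genius"
Comparing from end:
  Pos -1: 'l' != 's' (stop)
LCS = "" (length 0)


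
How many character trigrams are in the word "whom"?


Word: "whom" (length 4)
Number of 3-grams = length - 3 + 1 = 4 - 3 + 1
= 2


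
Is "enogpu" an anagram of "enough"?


Word 1: "enough" → sorted: eghnou
Word 2: "enogpu" → sorted: egnopu
Same letters? eghnou != egnopu
Anagram = No


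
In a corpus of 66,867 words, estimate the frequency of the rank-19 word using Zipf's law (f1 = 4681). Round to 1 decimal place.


Zipf's law: f(r) = f(1) / r
f(1) = 4681
f(19) = 4681 / 19
= 246.4 occurrences


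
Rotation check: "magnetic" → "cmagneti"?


Word: "magnetic", Candidate: "cmagneti"
Method: check if candidate is substring of word+word
"magneticmagnetic" contains "cmagneti"? Yes
Is rotation = Yes


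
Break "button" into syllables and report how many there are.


Word: "button"
Syllable breakdown: but · ton
Counting: 2 parts
= 2 syllables


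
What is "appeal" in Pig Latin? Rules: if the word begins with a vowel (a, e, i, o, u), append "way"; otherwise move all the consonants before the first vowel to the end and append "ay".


Word: "appeal"
Starts with vowel → add 'way'
Pig Latin = "appealway"


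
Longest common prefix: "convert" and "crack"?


Word 1: "convert"
Word 2: "crack"
Comparing from start:
  Pos 0: 'c' == 'c'
  Pos 1: 'o' != 'r' (stop)
LCP = "c" (length 1)


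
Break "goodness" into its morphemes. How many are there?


Word: "goodness"
Morphemes: good / -ness
Each morpheme carries meaning
= 2 morphemes


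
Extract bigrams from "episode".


Word: "episode" (length 7)
Number of bigrams = 7 - 2 + 1 = 6
  Position 0: "ep"
  Position 1: "pi"
  Position 2: "is"
  Position 3: "so"
  Position 4: "od"
  Position 5: "de"
Bigrams = "ep", "pi", "is", "so", "od", "de"


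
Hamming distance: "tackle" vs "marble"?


Comparing character by character (same length = 6):
  Pos 0: 't' vs 'm' !=
  Pos 1: 'a' vs 'a' =
  Pos 2: 'c' vs 'r' !=
  Pos 3: 'k' vs 'b' !=
  Pos 4: 'l' vs 'l' =
  Pos 5: 'e' vs 'e' =
Hamming distance = 3


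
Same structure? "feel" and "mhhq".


Pattern of "feel": [0, 1, 1, 2]
Pattern of "mhhq": [0, 1, 1, 2]
Patterns match
Same pattern = Yes


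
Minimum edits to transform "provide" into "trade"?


Word 1: "provide" (length 7)
Word 2: "trade" (length 5)
One optimal edit sequence (insert/delete/substitute each cost 1):
  1. substitute 'p' -> 't'  (+1)
  2. keep 'r'
  3. delete 'o'  (+1)
  4. delete 'v'  (+1)
  5. substitute 'i' -> 'a'  (+1)
  6. keep 'd'
  7. keep 'e'
Total edit operations: 4
Edit distance = 4


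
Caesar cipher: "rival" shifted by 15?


Word: "rival"
Shift: 15
Each letter → (letter + shift) mod 26:
  'r' (17) + 15 = 6 → 'g'
  'i' (8) + 15 = 23 → 'x'
  'v' (21) + 15 = 10 → 'k'
  'a' (0) + 15 = 15 → 'p'
  'l' (11) + 15 = 0 → 'a'
Result = "gxkpa"


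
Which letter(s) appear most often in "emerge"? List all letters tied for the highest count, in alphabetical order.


Word: "emerge"
Letter counts:
  'e': 3
  'g': 1
  'm': 1
  'r': 1
Maximum count = 3
Most frequent = 'e' (3 times each)


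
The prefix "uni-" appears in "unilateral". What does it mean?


Prefix: uni-
Example: unilateral (uni- + lateral)
Meaning = one


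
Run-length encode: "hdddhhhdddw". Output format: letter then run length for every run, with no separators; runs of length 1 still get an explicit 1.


String: "hdddhhhdddw"
Scanning for consecutive runs:
  'h' x 1
  'd' x 3
  'h' x 3
  'd' x 3
  'w' x 1
RLE = "h1d3h3d3w1"


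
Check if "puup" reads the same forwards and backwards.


Word: "puup"
Reversed: "puup"
Forward == Backward? puup == puup
Palindrome = Yes


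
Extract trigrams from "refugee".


Word: "refugee" (length 7)
Number of trigrams = 7 - 3 + 1 = 5
  Position 0: "ref"
  Position 1: "efu"
  Position 2: "fug"
  Position 3: "uge"
  Position 4: "gee"
Trigrams = "ref", "efu", "fug", "uge", "gee"


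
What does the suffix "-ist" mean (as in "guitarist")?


Suffix: -ist
As in: guitarist -> guitar + -ist
Meaning = one who practices


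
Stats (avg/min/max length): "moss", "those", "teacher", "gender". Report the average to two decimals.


Lengths: "moss"=4, "those"=5, "teacher"=7, "gender"=6
Sum = 22, Count = 4
Average = 22/4 = 5.50
= avg=5.50, min=4, max=7


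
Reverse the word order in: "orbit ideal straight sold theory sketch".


Original: "orbit ideal straight sold theory sketch"
Words (1..n): orbit | ideal | straight | sold | theory | sketch
Reversed (n..1): sketch | theory | sold | straight | ideal | orbit
Result = "sketch theory sold straight ideal orbit"


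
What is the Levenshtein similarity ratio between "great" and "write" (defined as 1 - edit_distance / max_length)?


Word 1: "great" (length 5)
Word 2: "write" (length 5)
One optimal edit sequence:
  1. substitute 'g' -> 'w'  (+1)
  2. keep 'r'
  3. substitute 'e' -> 'i'  (+1)
  4. substitute 'a' -> 't'  (+1)
  5. substitute 't' -> 'e'  (+1)
Edit distance = 4
Max length = max(5, 5) = 5
Similarity = 1 - 4/5
= 0.2000


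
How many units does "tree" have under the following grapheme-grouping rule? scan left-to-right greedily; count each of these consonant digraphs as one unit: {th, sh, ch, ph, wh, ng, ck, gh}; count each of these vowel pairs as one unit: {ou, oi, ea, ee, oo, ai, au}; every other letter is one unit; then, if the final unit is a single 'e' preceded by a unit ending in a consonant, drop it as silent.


Word: "tree" (4 letters)
Left-to-right scan:
  1. 't' (letter)
  2. 'r' (letter)
  3. 'ee' (vowel-pair)
Units from scan: 3
Sound units = 3 units


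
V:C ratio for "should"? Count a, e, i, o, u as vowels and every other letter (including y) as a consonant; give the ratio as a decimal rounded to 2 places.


Word: "should"
Vowels (a,e,i,o,u): 2
Consonants: 4
Ratio = 2/4
= 0.50


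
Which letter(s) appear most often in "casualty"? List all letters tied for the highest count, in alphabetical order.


Word: "casualty"
Letter counts:
  'a': 2
  'c': 1
  'l': 1
  's': 1
  't': 1
  'u': 1
  'y': 1
Maximum count = 2
Most frequent = 'a' (2 times each)


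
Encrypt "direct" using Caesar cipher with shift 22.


Word: "direct"
Shift: 22
Each letter → (letter + shift) mod 26:
  'd' (3) + 22 = 25 → 'z'
  'i' (8) + 22 = 4 → 'e'
  'r' (17) + 22 = 13 → 'n'
  'e' (4) + 22 = 0 → 'a'
  'c' (2) + 22 = 24 → 'y'
  't' (19) + 22 = 15 → 'p'
Result = "zenayp"


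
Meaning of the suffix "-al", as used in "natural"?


Suffix: -al
As in: natural -> nature + -al, with a spelling change
Meaning = relating to


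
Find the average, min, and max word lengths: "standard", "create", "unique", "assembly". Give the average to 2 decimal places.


Lengths: "standard"=8, "create"=6, "unique"=6, "assembly"=8
Sum = 28, Count = 4
Average = 28/4 = 7.00
= avg=7.00, min=6, max=8


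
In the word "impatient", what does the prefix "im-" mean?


Prefix: im-
As in: impatient -> im- + patient
Meaning = not / into


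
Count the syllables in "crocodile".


Word: "crocodile"
Syllable breakdown: croc / o / dile
Counting: 3 parts
= 3 syllables


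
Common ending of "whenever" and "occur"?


Word 1: "whenever"
Word 2: "occur"
Comparing from end:
  Pos -1: 'r' == 'r'
  Pos -2: 'e' != 'u' (stop)
LCS = "r" (length 1)


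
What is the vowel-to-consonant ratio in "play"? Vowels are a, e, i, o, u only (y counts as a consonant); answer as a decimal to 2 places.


Word: "play"
Vowels (a,e,i,o,u): 1
Consonants: 3
Ratio = 1/3
= 0.33


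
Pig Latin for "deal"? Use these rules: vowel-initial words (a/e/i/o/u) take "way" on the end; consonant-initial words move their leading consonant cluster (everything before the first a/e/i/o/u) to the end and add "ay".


Word: "deal"
Starts with consonant(s) → move to end, add 'ay'
Consonant cluster: "d"
Pig Latin = "ealday"


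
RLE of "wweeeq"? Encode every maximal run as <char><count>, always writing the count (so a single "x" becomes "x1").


String: "wweeeq"
Scanning for consecutive runs:
  'w' x 2
  'e' x 3
  'q' x 1
RLE = "w2e3q1"


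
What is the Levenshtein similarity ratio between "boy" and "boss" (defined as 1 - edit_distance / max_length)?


Word 1: "boy" (length 3)
Word 2: "boss" (length 4)
One optimal edit sequence:
  1. keep 'b'
  2. keep 'o'
  3. insert 's'  (+1)
  4. substitute 'y' -> 's'  (+1)
Edit distance = 2
Max length = max(3, 4) = 4
Similarity = 1 - 2/4
= 0.5000


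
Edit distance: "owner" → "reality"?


Word 1: "owner" (length 5)
Word 2: "reality" (length 7)
One optimal edit sequence (insert/delete/substitute each cost 1):
  1. insert 'r'  (+1)
  2. insert 'e'  (+1)
  3. substitute 'o' -> 'a'  (+1)
  4. substitute 'w' -> 'l'  (+1)
  5. substitute 'n' -> 'i'  (+1)
  6. substitute 'e' -> 't'  (+1)
  7. substitute 'r' -> 'y'  (+1)
Total edit operations: 7
Edit distance = 7


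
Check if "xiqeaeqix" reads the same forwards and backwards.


Word: "xiqeaeqix"
Reversed: "xiqeaeqix"
Forward == Backward? xiqeaeqix == xiqeaeqix
Palindrome = Yes


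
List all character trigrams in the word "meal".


Word: "meal" (length 4)
Number of trigrams = 4 - 3 + 1 = 2
  Position 0: "mea"
  Position 1: "eal"
Trigrams = "mea", "eal"


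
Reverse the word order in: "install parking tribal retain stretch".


Original: "install parking tribal retain stretch"
Words (1..n): install | parking | tribal | retain | stretch
Reversed (n..1): stretch | retain | tribal | parking | install
Result = "stretch retain tribal parking install"


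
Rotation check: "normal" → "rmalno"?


Word: "normal", Candidate: "rmalno"
Method: check if candidate is substring of word+word
"normalnormal" contains "rmalno"? Yes
Is rotation = Yes


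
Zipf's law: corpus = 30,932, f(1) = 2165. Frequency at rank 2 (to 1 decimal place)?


Zipf's law: f(r) = f(1) / r
f(1) = 2165
f(2) = 2165 / 2
= 1082.5 occurrences


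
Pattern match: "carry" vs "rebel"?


Pattern of "carry": [0, 1, 2, 2, 3]
Pattern of "rebel": [0, 1, 2, 1, 3]
Patterns do not match
Same pattern = No


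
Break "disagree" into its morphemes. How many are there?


Word: "disagree"
Morphemes: dis- + agree
Each morpheme carries meaning
= 2 morphemes


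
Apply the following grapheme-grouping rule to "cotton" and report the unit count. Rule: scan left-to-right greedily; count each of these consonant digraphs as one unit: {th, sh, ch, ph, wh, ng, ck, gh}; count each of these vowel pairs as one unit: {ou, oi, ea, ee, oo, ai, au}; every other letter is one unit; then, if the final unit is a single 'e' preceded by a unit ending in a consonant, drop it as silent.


Word: "cotton" (6 letters)
Left-to-right scan:
  1. 'c' (letter)
  2. 'o' (letter)
  3. 't' (letter)
  4. 't' (letter)
  5. 'o' (letter)
  6. 'n' (letter)
Units from scan: 6
Sound units = 6 units


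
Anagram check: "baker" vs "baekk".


Word 1: "baker" → sorted: abekr
Word 2: "baekk" → sorted: abekk
Same letters? abekr != abekk
Anagram = No


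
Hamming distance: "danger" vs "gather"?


Comparing character by character (same length = 6):
  Pos 0: 'd' vs 'g' !=
  Pos 1: 'a' vs 'a' =
  Pos 2: 'n' vs 't' !=
  Pos 3: 'g' vs 'h' !=
  Pos 4: 'e' vs 'e' =
  Pos 5: 'r' vs 'r' =
Hamming distance = 3


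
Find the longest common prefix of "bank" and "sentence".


Word 1: "bank"
Word 2: "sentence"
Comparing from start:
  Pos 0: 'b' != 's' (stop)
LCP = "" (length 0)


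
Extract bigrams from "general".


Word: "general" (length 7)
Number of bigrams = 7 - 2 + 1 = 6
  Position 0: "ge"
  Position 1: "en"
  Position 2: "ne"
  Position 3: "er"
  Position 4: "ra"
  Position 5: "al"
Bigrams = "ge", "en", "ne", "er", "ra", "al"


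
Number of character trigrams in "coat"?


Word: "coat" (length 4)
Number of 3-grams = length - 3 + 1 = 4 - 3 + 1
= 2


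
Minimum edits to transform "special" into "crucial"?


Word 1: "special" (length 7)
Word 2: "crucial" (length 7)
One optimal edit sequence (insert/delete/substitute each cost 1):
  1. substitute 's' -> 'c'  (+1)
  2. substitute 'p' -> 'r'  (+1)
  3. substitute 'e' -> 'u'  (+1)
  4. keep 'c'
  5. keep 'i'
  6. keep 'a'
  7. keep 'l'
Total edit operations: 3
Edit distance = 3


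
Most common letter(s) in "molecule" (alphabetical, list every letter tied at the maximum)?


Word: "molecule"
Letter counts:
  'c': 1
  'e': 2
  'l': 2
  'm': 1
  'o': 1
  'u': 1
Maximum count = 2
Most frequent = 'e', 'l' (2 times each)


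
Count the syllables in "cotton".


Word: "cotton"
Syllable breakdown: cot | ton
Counting: 2 parts
= 2 syllables


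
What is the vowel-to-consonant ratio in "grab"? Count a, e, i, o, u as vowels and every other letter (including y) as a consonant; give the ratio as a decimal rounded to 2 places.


Word: "grab"
Vowels (a,e,i,o,u): 1
Consonants: 3
Ratio = 1/3
= 0.33


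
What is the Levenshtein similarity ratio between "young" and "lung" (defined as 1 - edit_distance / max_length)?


Word 1: "young" (length 5)
Word 2: "lung" (length 4)
One optimal edit sequence:
  1. delete 'y'  (+1)
  2. substitute 'o' -> 'l'  (+1)
  3. keep 'u'
  4. keep 'n'
  5. keep 'g'
Edit distance = 2
Max length = max(5, 4) = 5
Similarity = 1 - 2/5
= 0.6000


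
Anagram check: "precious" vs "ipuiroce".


Word 1: "precious" → sorted: ceioprsu
Word 2: "ipuiroce" → sorted: ceiiopru
Same letters? ceioprsu != ceiiopru
Anagram = No


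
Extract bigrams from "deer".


Word: "deer" (length 4)
Number of bigrams = 4 - 2 + 1 = 3
  Position 0: "de"
  Position 1: "ee"
  Position 2: "er"
Bigrams = "de", "ee", "er"


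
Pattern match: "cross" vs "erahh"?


Pattern of "cross": [0, 1, 2, 3, 3]
Pattern of "erahh": [0, 1, 2, 3, 3]
Patterns match
Same pattern = Yes


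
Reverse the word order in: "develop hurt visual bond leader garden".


Original: "develop hurt visual bond leader garden"
Words (1..n): develop | hurt | visual | bond | leader | garden
Reversed (n..1): garden | leader | bond | visual | hurt | develop
Result = "garden leader bond visual hurt develop"


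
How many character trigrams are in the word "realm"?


Word: "realm" (length 5)
Number of 3-grams = length - 3 + 1 = 5 - 3 + 1
= 3


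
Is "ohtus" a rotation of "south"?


Word: "south", Candidate: "ohtus"
Method: check if candidate is substring of word+word
"southsouth" contains "ohtus"? No
Is rotation = No


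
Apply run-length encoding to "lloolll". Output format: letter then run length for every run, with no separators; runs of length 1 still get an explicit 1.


String: "lloolll"
Scanning for consecutive runs:
  'l' x 2
  'o' x 2
  'l' x 3
RLE = "l2o2l3"


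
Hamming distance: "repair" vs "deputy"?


Comparing character by character (same length = 6):
  Pos 0: 'r' vs 'd' !=
  Pos 1: 'e' vs 'e' =
  Pos 2: 'p' vs 'p' =
  Pos 3: 'a' vs 'u' !=
  Pos 4: 'i' vs 't' !=
  Pos 5: 'r' vs 'y' !=
Hamming distance = 4


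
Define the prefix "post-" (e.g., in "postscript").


Prefix: post-
As in: postscript -> post- + script
Meaning = after


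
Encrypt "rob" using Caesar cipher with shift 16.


Word: "rob"
Shift: 16
Each letter → (letter + shift) mod 26:
  'r' (17) + 16 = 7 → 'h'
  'o' (14) + 16 = 4 → 'e'
  'b' (1) + 16 = 17 → 'r'
Result = "her"


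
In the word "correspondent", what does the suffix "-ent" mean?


Suffix: -ent
Example: correspondent (correspond + -ent)
Meaning = one who / that which


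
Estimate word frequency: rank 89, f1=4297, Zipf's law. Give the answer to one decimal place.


Zipf's law: f(r) = f(1) / r
f(1) = 4297
f(89) = 4297 / 89
= 48.3 occurrences


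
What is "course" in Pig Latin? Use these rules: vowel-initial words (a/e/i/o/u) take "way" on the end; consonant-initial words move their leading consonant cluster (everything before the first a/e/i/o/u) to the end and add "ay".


Word: "course"
Starts with consonant(s) → move to end, add 'ay'
Consonant cluster: "c"
Pig Latin = "oursecay"


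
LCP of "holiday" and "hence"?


Word 1: "holiday"
Word 2: "hence"
Comparing from start:
  Pos 0: 'h' == 'h'
  Pos 1: 'o' != 'e' (stop)
LCP = "h" (length 1)


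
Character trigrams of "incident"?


Word: "incident" (length 8)
Number of trigrams = 8 - 3 + 1 = 6
  Position 0: "inc"
  Position 1: "nci"
  Position 2: "cid"
  Position 3: "ide"
  Position 4: "den"
  Position 5: "ent"
Trigrams = "inc", "nci", "cid", "ide", "den", "ent"


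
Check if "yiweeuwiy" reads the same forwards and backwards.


Word: "yiweeuwiy"
Reversed: "yiwueewiy"
Forward == Backward? yiweeuwiy != yiwueewiy
Palindrome = No


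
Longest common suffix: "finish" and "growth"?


Word 1: "finish"
Word 2: "growth"
Comparing from end:
  Pos -1: 'h' == 'h'
  Pos -2: 's' != 't' (stop)
LCS = "h" (length 1)


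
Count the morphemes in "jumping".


Word: "jumping"
Morphemes: jump | -ing
Each morpheme carries meaning
= 2 morphemes


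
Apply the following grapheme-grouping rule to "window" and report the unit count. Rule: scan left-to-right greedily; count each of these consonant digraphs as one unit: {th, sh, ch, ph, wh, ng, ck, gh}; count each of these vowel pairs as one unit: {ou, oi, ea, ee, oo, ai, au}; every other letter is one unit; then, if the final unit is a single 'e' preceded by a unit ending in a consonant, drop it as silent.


Word: "window" (6 letters)
Left-to-right scan:
  (1) 'w' (letter)
  (2) 'i' (letter)
  (3) 'n' (letter)
  (4) 'd' (letter)
  (5) 'o' (letter)
  (6) 'w' (letter)
Units from scan: 6
Sound units = 6 units


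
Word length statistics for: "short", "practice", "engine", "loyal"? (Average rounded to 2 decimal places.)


Lengths: "short"=5, "practice"=8, "engine"=6, "loyal"=5
Sum = 24, Count = 4
Average = 24/4 = 6.00
= avg=6.00, min=5, max=8


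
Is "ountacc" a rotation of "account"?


Word: "account", Candidate: "ountacc"
Method: check if candidate is substring of word+word
"accountaccount" contains "ountacc"? Yes
Is rotation = Yes


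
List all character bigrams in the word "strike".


Word: "strike" (length 6)
Number of bigrams = 6 - 2 + 1 = 5
  Position 0: "st"
  Position 1: "tr"
  Position 2: "ri"
  Position 3: "ik"
  Position 4: "ke"
Bigrams = "st", "tr", "ri", "ik", "ke"


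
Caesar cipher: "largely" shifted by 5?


Word: "largely"
Shift: 5
Each letter → (letter + shift) mod 26:
  'l' (11) + 5 = 16 → 'q'
  'a' (0) + 5 = 5 → 'f'
  'r' (17) + 5 = 22 → 'w'
  'g' (6) + 5 = 11 → 'l'
  'e' (4) + 5 = 9 → 'j'
  'l' (11) + 5 = 16 → 'q'
  'y' (24) + 5 = 3 → 'd'
Result = "qfwljqd"


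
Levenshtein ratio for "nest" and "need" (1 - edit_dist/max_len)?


Word 1: "nest" (length 4)
Word 2: "need" (length 4)
One optimal edit sequence:
  1. keep 'n'
  2. keep 'e'
  3. substitute 's' -> 'e'  (+1)
  4. substitute 't' -> 'd'  (+1)
Edit distance = 2
Max length = max(4, 4) = 4
Similarity = 1 - 2/4
= 0.5000


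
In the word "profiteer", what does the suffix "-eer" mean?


Suffix: -eer
Example: profiteer (profit + -eer)
Meaning = one who is concerned with


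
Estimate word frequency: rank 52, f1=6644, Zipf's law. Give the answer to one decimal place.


Zipf's law: f(r) = f(1) / r
f(1) = 6644
f(52) = 6644 / 52
= 127.8 occurrences


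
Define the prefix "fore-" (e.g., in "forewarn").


Prefix: fore-
Example: forewarn = fore- + warn
Meaning = before


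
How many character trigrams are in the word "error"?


Word: "error" (length 5)
Number of 3-grams = length - 3 + 1 = 5 - 3 + 1
= 3


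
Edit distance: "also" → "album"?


Word 1: "also" (length 4)
Word 2: "album" (length 5)
One optimal edit sequence (insert/delete/substitute each cost 1):
  1. keep 'a'
  2. keep 'l'
  3. insert 'b'  (+1)
  4. substitute 's' -> 'u'  (+1)
  5. substitute 'o' -> 'm'  (+1)
Total edit operations: 3
Edit distance = 3


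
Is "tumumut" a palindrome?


Word: "tumumut"
Reversed: "tumumut"
Forward == Backward? tumumut == tumumut
Palindrome = Yes


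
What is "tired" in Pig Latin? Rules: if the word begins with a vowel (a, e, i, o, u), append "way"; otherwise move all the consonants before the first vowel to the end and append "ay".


Word: "tired"
Starts with consonant(s) → move to end, add 'ay'
Consonant cluster: "t"
Pig Latin = "iredtay"


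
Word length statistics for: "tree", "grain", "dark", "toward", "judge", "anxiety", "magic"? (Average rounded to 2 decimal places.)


Lengths: "tree"=4, "grain"=5, "dark"=4, "toward"=6, "judge"=5, "anxiety"=7, "magic"=5
Sum = 36, Count = 7
Average = 36/7 = 5.14
= avg=5.14, min=4, max=7


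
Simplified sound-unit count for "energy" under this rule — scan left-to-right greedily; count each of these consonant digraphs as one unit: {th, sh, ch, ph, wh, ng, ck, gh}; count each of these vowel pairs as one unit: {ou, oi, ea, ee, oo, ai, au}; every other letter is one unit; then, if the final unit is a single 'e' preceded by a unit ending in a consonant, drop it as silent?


Word: "energy" (6 letters)
Left-to-right scan:
  [1] 'e' (letter)
  [2] 'n' (letter)
  [3] 'e' (letter)
  [4] 'r' (letter)
  [5] 'g' (letter)
  [6] 'y' (letter)
Units from scan: 6
Sound units = 6 units


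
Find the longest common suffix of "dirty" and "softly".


Word 1: "dirty"
Word 2: "softly"
Comparing from end:
  Pos -1: 'y' == 'y'
  Pos -2: 't' != 'l' (stop)
LCS = "y" (length 1)


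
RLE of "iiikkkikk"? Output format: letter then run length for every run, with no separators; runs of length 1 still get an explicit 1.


String: "iiikkkikk"
Scanning for consecutive runs:
  'i' x 3
  'k' x 3
  'i' x 1
  'k' x 2
RLE = "i3k3i1k2"


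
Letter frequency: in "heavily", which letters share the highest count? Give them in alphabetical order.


Word: "heavily"
Letter counts:
  'a': 1
  'e': 1
  'h': 1
  'i': 1
  'l': 1
  'v': 1
  'y': 1
Maximum count = 1
Most frequent = 'a', 'e', 'h', 'i', 'l', 'v', 'y' (1 time each)


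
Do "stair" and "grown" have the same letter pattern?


Pattern of "stair": [0, 1, 2, 3, 4]
Pattern of "grown": [0, 1, 2, 3, 4]
Patterns match
Same pattern = Yes


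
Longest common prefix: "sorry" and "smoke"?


Word 1: "sorry"
Word 2: "smoke"
Comparing from start:
  Pos 0: 's' == 's'
  Pos 1: 'o' != 'm' (stop)
LCP = "s" (length 1)


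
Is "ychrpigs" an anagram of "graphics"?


Word 1: "graphics" → sorted: acghiprs
Word 2: "ychrpigs" → sorted: cghiprsy
Same letters? acghiprs != cghiprsy
Anagram = No


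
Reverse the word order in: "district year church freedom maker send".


Original: "district year church freedom maker send"
Words (1..n): district | year | church | freedom | maker | send
Reversed (n..1): send | maker | freedom | church | year | district
Result = "send maker freedom church year district"


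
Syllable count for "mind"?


Word: "mind"
Syllable breakdown: mind
Counting: 1 part
= 1 syllable


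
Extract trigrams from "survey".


Word: "survey" (length 6)
Number of trigrams = 6 - 3 + 1 = 4
  Position 0: "sur"
  Position 1: "urv"
  Position 2: "rve"
  Position 3: "vey"
Trigrams = "sur", "urv", "rve", "vey"


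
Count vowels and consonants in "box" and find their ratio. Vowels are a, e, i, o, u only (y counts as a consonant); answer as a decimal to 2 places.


Word: "box"
Vowels (a,e,i,o,u): 1
Consonants: 2
Ratio = 1/2
= 0.50


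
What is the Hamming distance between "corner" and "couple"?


Comparing character by character (same length = 6):
  Pos 0: 'c' vs 'c' =
  Pos 1: 'o' vs 'o' =
  Pos 2: 'r' vs 'u' !=
  Pos 3: 'n' vs 'p' !=
  Pos 4: 'e' vs 'l' !=
  Pos 5: 'r' vs 'e' !=
Hamming distance = 4


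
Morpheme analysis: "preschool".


Word: "preschool"
Morphemes: pre- | school
Each morpheme carries meaning
= 2 morphemes


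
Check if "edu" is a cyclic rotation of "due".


Word: "due", Candidate: "edu"
Method: check if candidate is substring of word+word
"duedue" contains "edu"? Yes
Is rotation = Yes


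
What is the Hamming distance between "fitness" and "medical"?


Comparing character by character (same length = 7):
  Pos 0: 'f' vs 'm' !=
  Pos 1: 'i' vs 'e' !=
  Pos 2: 't' vs 'd' !=
  Pos 3: 'n' vs 'i' !=
  Pos 4: 'e' vs 'c' !=
  Pos 5: 's' vs 'a' !=
  Pos 6: 's' vs 'l' !=
Hamming distance = 7


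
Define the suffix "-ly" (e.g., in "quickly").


Suffix: -ly
As in: quickly -> quick + -ly
Meaning = in a manner


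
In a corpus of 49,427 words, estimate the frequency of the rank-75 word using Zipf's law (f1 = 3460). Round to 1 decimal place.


Zipf's law: f(r) = f(1) / r
f(1) = 3460
f(75) = 3460 / 75
= 46.1 occurrences


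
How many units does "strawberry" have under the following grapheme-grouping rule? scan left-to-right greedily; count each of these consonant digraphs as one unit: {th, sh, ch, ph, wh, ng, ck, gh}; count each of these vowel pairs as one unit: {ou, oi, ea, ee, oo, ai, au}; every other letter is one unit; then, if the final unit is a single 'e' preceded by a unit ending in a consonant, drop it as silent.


Word: "strawberry" (10 letters)
Left-to-right scan:
  1. 's' (letter)
  2. 't' (letter)
  3. 'r' (letter)
  4. 'a' (letter)
  5. 'w' (letter)
  6. 'b' (letter)
  7. 'e' (letter)
  8. 'r' (letter)
  9. 'r' (letter)
  10. 'y' (letter)
Units from scan: 10
Sound units = 10 units


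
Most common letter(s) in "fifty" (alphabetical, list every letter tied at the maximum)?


Word: "fifty"
Letter counts:
  'f': 2
  'i': 1
  't': 1
  'y': 1
Maximum count = 2
Most frequent = 'f' (2 times each)


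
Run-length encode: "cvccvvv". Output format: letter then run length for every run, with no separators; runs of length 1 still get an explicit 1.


String: "cvccvvv"
Scanning for consecutive runs:
  'c' x 1
  'v' x 1
  'c' x 2
  'v' x 3
RLE = "c1v1c2v3"


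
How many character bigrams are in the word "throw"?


Word: "throw" (length 5)
Number of 2-grams = length - 2 + 1 = 5 - 2 + 1
= 4


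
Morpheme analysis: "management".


Word: "management"
Morphemes: manage / -ment
Each morpheme carries meaning
= 2 morphemes


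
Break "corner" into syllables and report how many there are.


Word: "corner"
Syllable breakdown: cor | ner
Counting: 2 parts
= 2 syllables


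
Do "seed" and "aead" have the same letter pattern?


Pattern of "seed": [0, 1, 1, 2]
Pattern of "aead": [0, 1, 0, 2]
Patterns do not match
Same pattern = No


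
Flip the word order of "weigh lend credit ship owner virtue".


Original: "weigh lend credit ship owner virtue"
Words (1..n): weigh | lend | credit | ship | owner | virtue
Reversed (n..1): virtue | owner | ship | credit | lend | weigh
Result = "virtue owner ship credit lend weigh"


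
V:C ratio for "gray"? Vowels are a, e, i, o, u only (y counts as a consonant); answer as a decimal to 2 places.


Word: "gray"
Vowels (a,e,i,o,u): 1
Consonants: 3
Ratio = 1/3
= 0.33


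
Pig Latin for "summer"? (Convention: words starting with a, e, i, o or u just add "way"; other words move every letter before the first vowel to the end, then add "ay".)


Word: "summer"
Starts with consonant(s) → move to end, add 'ay'
Consonant cluster: "s"
Pig Latin = "ummersay"


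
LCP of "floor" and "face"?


Word 1: "floor"
Word 2: "face"
Comparing from start:
  Pos 0: 'f' == 'f'
  Pos 1: 'l' != 'a' (stop)
LCP = "f" (length 1)


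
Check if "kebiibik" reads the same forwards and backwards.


Word: "kebiibik"
Reversed: "kibiibek"
Forward == Backward? kebiibik != kibiibek
Palindrome = No


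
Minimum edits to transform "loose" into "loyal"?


Word 1: "loose" (length 5)
Word 2: "loyal" (length 5)
One optimal edit sequence (insert/delete/substitute each cost 1):
  1. keep 'l'
  2. keep 'o'
  3. substitute 'o' -> 'y'  (+1)
  4. substitute 's' -> 'a'  (+1)
  5. substitute 'e' -> 'l'  (+1)
Total edit operations: 3
Edit distance = 3


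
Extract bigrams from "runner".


Word: "runner" (length 6)
Number of bigrams = 6 - 2 + 1 = 5
  Position 0: "ru"
  Position 1: "un"
  Position 2: "nn"
  Position 3: "ne"
  Position 4: "er"
Bigrams = "ru", "un", "nn", "ne", "er"


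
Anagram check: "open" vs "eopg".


Word 1: "open" → sorted: enop
Word 2: "eopg" → sorted: egop
Same letters? enop != egop
Anagram = No


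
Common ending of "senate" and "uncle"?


Word 1: "senate"
Word 2: "uncle"
Comparing from end:
  Pos -1: 'e' == 'e'
  Pos -2: 't' != 'l' (stop)
LCS = "e" (length 1)


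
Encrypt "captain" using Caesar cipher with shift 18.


Word: "captain"
Shift: 18
Each letter → (letter + shift) mod 26:
  'c' (2) + 18 = 20 → 'u'
  'a' (0) + 18 = 18 → 's'
  'p' (15) + 18 = 7 → 'h'
  't' (19) + 18 = 11 → 'l'
  'a' (0) + 18 = 18 → 's'
  'i' (8) + 18 = 0 → 'a'
  'n' (13) + 18 = 5 → 'f'
Result = "ushlsaf"


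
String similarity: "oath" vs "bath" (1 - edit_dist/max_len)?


Word 1: "oath" (length 4)
Word 2: "bath" (length 4)
One optimal edit sequence:
  1. substitute 'o' -> 'b'  (+1)
  2. keep 'a'
  3. keep 't'
  4. keep 'h'
Edit distance = 1
Max length = max(4, 4) = 4
Similarity = 1 - 1/4
= 0.7500


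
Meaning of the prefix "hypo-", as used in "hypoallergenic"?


Prefix: hypo-
Example: hypoallergenic (hypo- + allergenic)
Meaning = under / below normal


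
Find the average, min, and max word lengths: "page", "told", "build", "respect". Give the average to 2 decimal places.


Lengths: "page"=4, "told"=4, "build"=5, "respect"=7
Sum = 20, Count = 4
Average = 20/4 = 5.00
= avg=5.00, min=4, max=7


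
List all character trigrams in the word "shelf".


Word: "shelf" (length 5)
Number of trigrams = 5 - 3 + 1 = 3
  Position 0: "she"
  Position 1: "hel"
  Position 2: "elf"
Trigrams = "she", "hel", "elf"


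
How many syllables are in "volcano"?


Word: "volcano"
Syllable breakdown: vol-ca-no
Counting: 3 parts
= 3 syllables


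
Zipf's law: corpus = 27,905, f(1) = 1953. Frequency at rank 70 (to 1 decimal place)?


Zipf's law: f(r) = f(1) / r
f(1) = 1953
f(70) = 1953 / 70
= 27.9 occurrences


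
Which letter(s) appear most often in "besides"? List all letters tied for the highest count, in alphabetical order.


Word: "besides"
Letter counts:
  'b': 1
  'd': 1
  'e': 2
  'i': 1
  's': 2
Maximum count = 2
Most frequent = 'e', 's' (2 times each)


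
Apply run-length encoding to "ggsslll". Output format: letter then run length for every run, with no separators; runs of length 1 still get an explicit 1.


String: "ggsslll"
Scanning for consecutive runs:
  'g' x 2
  's' x 2
  'l' x 3
RLE = "g2s2l3"


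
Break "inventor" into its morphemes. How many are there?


Word: "inventor"
Morphemes: invent | -or
Each morpheme carries meaning
= 2 morphemes


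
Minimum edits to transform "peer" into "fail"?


Word 1: "peer" (length 4)
Word 2: "fail" (length 4)
One optimal edit sequence (insert/delete/substitute each cost 1):
  1. substitute 'p' -> 'f'  (+1)
  2. substitute 'e' -> 'a'  (+1)
  3. substitute 'e' -> 'i'  (+1)
  4. substitute 'r' -> 'l'  (+1)
Total edit operations: 4
Edit distance = 4


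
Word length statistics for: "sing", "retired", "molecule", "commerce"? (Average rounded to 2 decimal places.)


Lengths: "sing"=4, "retired"=7, "molecule"=8, "commerce"=8
Sum = 27, Count = 4
Average = 27/4 = 6.75
= avg=6.75, min=4, max=8


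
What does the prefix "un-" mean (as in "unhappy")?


Prefix: un-
Example: unhappy (un- + happy)
Meaning = not / reverse


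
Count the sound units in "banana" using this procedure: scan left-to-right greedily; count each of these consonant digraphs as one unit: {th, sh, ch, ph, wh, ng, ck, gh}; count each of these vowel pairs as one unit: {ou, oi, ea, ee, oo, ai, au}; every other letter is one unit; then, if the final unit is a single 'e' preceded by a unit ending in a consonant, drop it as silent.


Word: "banana" (6 letters)
Left-to-right scan:
  1. 'b' (letter)
  2. 'a' (letter)
  3. 'n' (letter)
  4. 'a' (letter)
  5. 'n' (letter)
  6. 'a' (letter)
Units from scan: 6
Sound units = 6 units


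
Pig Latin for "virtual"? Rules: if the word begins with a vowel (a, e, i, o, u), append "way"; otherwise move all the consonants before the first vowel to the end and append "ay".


Word: "virtual"
Starts with consonant(s) → move to end, add 'ay'
Consonant cluster: "v"
Pig Latin = "irtualvay"


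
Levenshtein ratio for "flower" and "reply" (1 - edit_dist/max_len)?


Word 1: "flower" (length 6)
Word 2: "reply" (length 5)
One optimal edit sequence:
  1. delete 'f'  (+1)
  2. substitute 'l' -> 'r'  (+1)
  3. substitute 'o' -> 'e'  (+1)
  4. substitute 'w' -> 'p'  (+1)
  5. substitute 'e' -> 'l'  (+1)
  6. substitute 'r' -> 'y'  (+1)
Edit distance = 6
Max length = max(6, 5) = 6
Similarity = 1 - 6/6
= 0.0000


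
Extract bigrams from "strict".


Word: "strict" (length 6)
Number of bigrams = 6 - 2 + 1 = 5
  Position 0: "st"
  Position 1: "tr"
  Position 2: "ri"
  Position 3: "ic"
  Position 4: "ct"
Bigrams = "st", "tr", "ri", "ic", "ct"


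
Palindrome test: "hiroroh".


Word: "hiroroh"
Reversed: "hororih"
Forward == Backward? hiroroh != hororih
Palindrome = No


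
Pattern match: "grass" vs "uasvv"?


Pattern of "grass": [0, 1, 2, 3, 3]
Pattern of "uasvv": [0, 1, 2, 3, 3]
Patterns match
Same pattern = Yes


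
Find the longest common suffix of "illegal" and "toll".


Word 1: "illegal"
Word 2: "toll"
Comparing from end:
  Pos -1: 'l' == 'l'
  Pos -2: 'a' != 'l' (stop)
LCS = "l" (length 1)


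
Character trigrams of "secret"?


Word: "secret" (length 6)
Number of trigrams = 6 - 3 + 1 = 4
  Position 0: "sec"
  Position 1: "ecr"
  Position 2: "cre"
  Position 3: "ret"
Trigrams = "sec", "ecr", "cre", "ret"


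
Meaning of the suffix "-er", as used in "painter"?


Suffix: -er
As in: painter -> paint + -er
Meaning = one who / more
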